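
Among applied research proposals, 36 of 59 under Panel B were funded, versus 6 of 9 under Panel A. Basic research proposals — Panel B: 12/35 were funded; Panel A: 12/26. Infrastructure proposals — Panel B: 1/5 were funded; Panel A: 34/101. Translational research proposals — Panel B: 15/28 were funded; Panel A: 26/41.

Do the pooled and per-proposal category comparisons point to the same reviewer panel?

No

Applied research: Panel B 36/59 = 61.0%, Panel A 6/9 = 66.7% → Panel A
Basic research: Panel B 12/35 = 34.3%, Panel A 12/26 = 46.2% → Panel A
Infrastructure: Panel B 1/5 = 20.0%, Panel A 34/101 = 33.7% → Panel A
Translational research: Panel B 15/28 = 53.6%, Panel A 26/41 = 63.4% → Panel A
Overall: Panel B 64/127 = 50.4%, Panel A 78/177 = 44.1% → Panel B
Panel A wins each proposal group but Panel B wins overall — the comparison reverses. Panel A's proposals skew toward infrastructure, which has a lower base rate.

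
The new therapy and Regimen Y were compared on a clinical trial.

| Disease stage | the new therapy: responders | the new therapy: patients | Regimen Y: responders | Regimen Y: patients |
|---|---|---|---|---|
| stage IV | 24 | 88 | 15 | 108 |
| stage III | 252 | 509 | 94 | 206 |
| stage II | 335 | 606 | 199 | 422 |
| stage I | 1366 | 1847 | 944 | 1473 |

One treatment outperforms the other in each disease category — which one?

the new therapy

Stage IV: the new therapy 24/88 = 27.3%, Regimen Y 15/108 = 13.9% → the new therapy
Stage III: the new therapy 252/509 = 49.5%, Regimen Y 94/206 = 45.6% → the new therapy
Stage II: the new therapy 335/606 = 55.3%, Regimen Y 199/422 = 47.2% → the new therapy
Stage I: the new therapy 1366/1847 = 74.0%, Regimen Y 944/1473 = 64.1% → the new therapy
The new therapy has the higher rate in all 4 groups.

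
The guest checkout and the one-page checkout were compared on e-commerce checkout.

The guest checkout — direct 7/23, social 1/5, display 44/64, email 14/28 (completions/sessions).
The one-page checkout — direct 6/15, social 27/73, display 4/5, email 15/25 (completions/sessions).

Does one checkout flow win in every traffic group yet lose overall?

Yes

Direct: the guest checkout 7/23 = 30.4%, the one-page checkout 6/15 = 40.0% → the one-page checkout
Social: the guest checkout 1/5 = 20.0%, the one-page checkout 27/73 = 37.0% → the one-page checkout
Display: the guest checkout 44/64 = 68.8%, the one-page checkout 4/5 = 80.0% → the one-page checkout
Email: the guest checkout 14/28 = 50.0%, the one-page checkout 15/25 = 60.0% → the one-page checkout
Overall: the guest checkout 66/120 = 55.0%, the one-page checkout 52/118 = 44.1% → the guest checkout
The one-page checkout wins each traffic group but the guest checkout wins overall — the comparison reverses. The one-page checkout's sessions skew toward social, which has a lower base rate.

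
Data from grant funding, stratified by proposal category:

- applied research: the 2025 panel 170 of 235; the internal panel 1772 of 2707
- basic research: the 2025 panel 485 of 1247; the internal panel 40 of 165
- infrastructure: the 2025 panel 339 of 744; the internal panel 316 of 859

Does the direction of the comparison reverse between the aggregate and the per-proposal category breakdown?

Yes

Applied research: the 2025 panel 170/235 = 72.3%, the internal panel 1772/2707 = 65.5% → the 2025 panel
Basic research: the 2025 panel 485/1247 = 38.9%, the internal panel 40/165 = 24.2% → the 2025 panel
Infrastructure: the 2025 panel 339/744 = 45.6%, the internal panel 316/859 = 36.8% → the 2025 panel
Overall: the 2025 panel 994/2226 = 44.7%, the internal panel 2128/3731 = 57.0% → the internal panel
The 2025 panel wins each proposal group but the internal panel wins overall — the comparison reverses. The 2025 panel's proposals skew toward basic research, which has a lower base rate.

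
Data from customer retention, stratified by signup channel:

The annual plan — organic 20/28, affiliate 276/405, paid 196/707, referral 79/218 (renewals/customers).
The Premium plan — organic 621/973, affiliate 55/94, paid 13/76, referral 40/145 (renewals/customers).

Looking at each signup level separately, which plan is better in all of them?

the annual plan

Organic: the annual plan 20/28 = 71.4%, the Premium plan 621/973 = 63.8% → the annual plan
Affiliate: the annual plan 276/405 = 68.1%, the Premium plan 55/94 = 58.5% → the annual plan
Paid: the annual plan 196/707 = 27.7%, the Premium plan 13/76 = 17.1% → the annual plan
Referral: the annual plan 79/218 = 36.2%, the Premium plan 40/145 = 27.6% → the annual plan
The annual plan has the higher rate in all 4 groups.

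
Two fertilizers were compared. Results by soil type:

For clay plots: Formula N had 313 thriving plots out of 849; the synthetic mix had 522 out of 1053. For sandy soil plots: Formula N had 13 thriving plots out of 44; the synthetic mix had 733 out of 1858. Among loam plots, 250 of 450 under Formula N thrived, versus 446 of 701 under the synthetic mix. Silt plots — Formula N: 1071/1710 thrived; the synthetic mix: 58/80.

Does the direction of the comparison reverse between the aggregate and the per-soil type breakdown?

Clay: Formula N 313/849 = 36.9%, the synthetic mix 522/1053 = 49.6% → the synthetic mix
Sandy soil: Formula N 13/44 = 29.5%, the synthetic mix 733/1858 = 39.5% → the synthetic mix
Loam: Formula N 250/450 = 55.6%, the synthetic mix 446/701 = 63.6% → the synthetic mix
Silt: Formula N 1071/1710 = 62.6%, the synthetic mix 58/80 = 72.5% → the synthetic mix
Overall: Formula N 1647/3053 = 53.9%, the synthetic mix 1759/3692 = 47.6% → Formula N
The synthetic mix wins each soil group but Formula N wins overall — the comparison reverses. The synthetic mix's plots skew toward sandy soil, which has a lower base rate.

Yes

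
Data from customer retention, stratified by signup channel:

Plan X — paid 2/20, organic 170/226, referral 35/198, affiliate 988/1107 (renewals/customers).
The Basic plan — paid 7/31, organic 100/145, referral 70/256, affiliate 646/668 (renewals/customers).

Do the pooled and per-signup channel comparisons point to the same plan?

No

Paid: Plan X 2/20 = 10.0%, the Basic plan 7/31 = 22.6% → the Basic plan
Organic: Plan X 170/226 = 75.2%, the Basic plan 100/145 = 69.0% → Plan X
Referral: Plan X 35/198 = 17.7%, the Basic plan 70/256 = 27.3% → the Basic plan
Affiliate: Plan X 988/1107 = 89.3%, the Basic plan 646/668 = 96.7% → the Basic plan
Overall: Plan X 1195/1551 = 77.0%, the Basic plan 823/1100 = 74.8% → Plan X
Neither sweeps: Plan X wins 1 of 4 groups, the Basic plan wins 3. Plan X wins overall but not every group — no Simpson reversal.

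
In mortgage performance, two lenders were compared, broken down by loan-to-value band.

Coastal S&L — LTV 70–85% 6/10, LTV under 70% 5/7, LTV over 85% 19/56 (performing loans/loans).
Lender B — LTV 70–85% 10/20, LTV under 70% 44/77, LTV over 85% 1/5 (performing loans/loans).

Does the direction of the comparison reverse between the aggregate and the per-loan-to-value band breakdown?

LTV 70–85%: Coastal S&L 6/10 = 60.0%, Lender B 10/20 = 50.0% → Coastal S&L
LTV under 70%: Coastal S&L 5/7 = 71.4%, Lender B 44/77 = 57.1% → Coastal S&L
LTV over 85%: Coastal S&L 19/56 = 33.9%, Lender B 1/5 = 20.0% → Coastal S&L
Overall: Coastal S&L 30/73 = 41.1%, Lender B 55/102 = 53.9% → Lender B
Coastal S&L wins each loan-to-value group but Lender B wins overall — the comparison reverses. Coastal S&L's loans skew toward LTV over 85%, which has a lower base rate.

Yes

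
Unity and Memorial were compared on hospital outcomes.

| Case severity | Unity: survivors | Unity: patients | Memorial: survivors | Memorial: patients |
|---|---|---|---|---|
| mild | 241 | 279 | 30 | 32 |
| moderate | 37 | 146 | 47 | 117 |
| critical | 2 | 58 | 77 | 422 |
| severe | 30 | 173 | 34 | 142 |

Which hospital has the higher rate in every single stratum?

Memorial

Mild: Unity 241/279 = 86.4%, Memorial 30/32 = 93.8% → Memorial
Moderate: Unity 37/146 = 25.3%, Memorial 47/117 = 40.2% → Memorial
Critical: Unity 2/58 = 3.4%, Memorial 77/422 = 18.2% → Memorial
Severe: Unity 30/173 = 17.3%, Memorial 34/142 = 23.9% → Memorial
Memorial has the higher rate in all 4 groups.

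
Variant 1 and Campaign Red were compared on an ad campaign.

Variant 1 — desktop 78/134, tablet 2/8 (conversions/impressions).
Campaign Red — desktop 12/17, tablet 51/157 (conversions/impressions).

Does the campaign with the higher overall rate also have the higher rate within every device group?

No

Desktop: Variant 1 78/134 = 58.2%, Campaign Red 12/17 = 70.6% → Campaign Red
Tablet: Variant 1 2/8 = 25.0%, Campaign Red 51/157 = 32.5% → Campaign Red
Overall: Variant 1 80/142 = 56.3%, Campaign Red 63/174 = 36.2% → Variant 1
Campaign Red wins each device group but Variant 1 wins overall — the comparison reverses. Campaign Red's impressions skew toward tablet, which has a lower base rate.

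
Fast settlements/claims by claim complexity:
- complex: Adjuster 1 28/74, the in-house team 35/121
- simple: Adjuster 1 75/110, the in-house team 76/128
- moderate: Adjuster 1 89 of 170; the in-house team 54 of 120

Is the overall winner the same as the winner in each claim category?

Yes

Complex: Adjuster 1 28/74 = 37.8%, the in-house team 35/121 = 28.9% → Adjuster 1
Simple: Adjuster 1 75/110 = 68.2%, the in-house team 76/128 = 59.4% → Adjuster 1
Moderate: Adjuster 1 89/170 = 52.4%, the in-house team 54/120 = 45.0% → Adjuster 1
Overall: Adjuster 1 192/354 = 54.2%, the in-house team 165/369 = 44.7% → Adjuster 1
Adjuster 1 wins overall and in every claim group — no reversal.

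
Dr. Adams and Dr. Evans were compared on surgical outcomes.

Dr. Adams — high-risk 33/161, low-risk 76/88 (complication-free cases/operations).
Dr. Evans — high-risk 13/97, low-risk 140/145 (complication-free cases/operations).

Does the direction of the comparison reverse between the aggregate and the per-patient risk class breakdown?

High-risk: Dr. Adams 33/161 = 20.5%, Dr. Evans 13/97 = 13.4% → Dr. Adams
Low-risk: Dr. Adams 76/88 = 86.4%, Dr. Evans 140/145 = 96.6% → Dr. Evans
Overall: Dr. Adams 109/249 = 43.8%, Dr. Evans 153/242 = 63.2% → Dr. Evans
Neither sweeps: Dr. Adams wins 1 of 2 groups, Dr. Evans wins 1. Dr. Evans wins overall but not every group — no Simpson reversal.

No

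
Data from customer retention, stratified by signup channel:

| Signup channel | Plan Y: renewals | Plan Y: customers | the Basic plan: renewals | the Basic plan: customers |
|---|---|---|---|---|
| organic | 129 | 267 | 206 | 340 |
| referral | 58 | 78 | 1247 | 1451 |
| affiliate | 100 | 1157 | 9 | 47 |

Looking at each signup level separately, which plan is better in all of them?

the Basic plan

Organic: Plan Y 129/267 = 48.3%, the Basic plan 206/340 = 60.6% → the Basic plan
Referral: Plan Y 58/78 = 74.4%, the Basic plan 1247/1451 = 85.9% → the Basic plan
Affiliate: Plan Y 100/1157 = 8.6%, the Basic plan 9/47 = 19.1% → the Basic plan
The Basic plan has the higher rate in all 3 groups.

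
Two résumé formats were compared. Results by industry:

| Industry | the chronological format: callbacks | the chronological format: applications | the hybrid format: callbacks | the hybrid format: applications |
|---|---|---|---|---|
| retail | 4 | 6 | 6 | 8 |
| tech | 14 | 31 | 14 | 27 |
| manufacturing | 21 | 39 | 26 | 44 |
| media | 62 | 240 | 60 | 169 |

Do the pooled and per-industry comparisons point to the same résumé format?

Retail: the chronological format 4/6 = 66.7%, the hybrid format 6/8 = 75.0% → the hybrid format
Tech: the chronological format 14/31 = 45.2%, the hybrid format 14/27 = 51.9% → the hybrid format
Manufacturing: the chronological format 21/39 = 53.8%, the hybrid format 26/44 = 59.1% → the hybrid format
Media: the chronological format 62/240 = 25.8%, the hybrid format 60/169 = 35.5% → the hybrid format
Overall: the chronological format 101/316 = 32.0%, the hybrid format 106/248 = 42.7% → the hybrid format
The hybrid format wins overall and in every industry group — no reversal.

Yes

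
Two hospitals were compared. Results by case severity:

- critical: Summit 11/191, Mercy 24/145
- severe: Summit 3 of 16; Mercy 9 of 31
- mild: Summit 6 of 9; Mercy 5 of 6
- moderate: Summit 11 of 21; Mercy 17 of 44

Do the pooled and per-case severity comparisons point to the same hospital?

Critical: Summit 11/191 = 5.8%, Mercy 24/145 = 16.6% → Mercy
Severe: Summit 3/16 = 18.8%, Mercy 9/31 = 29.0% → Mercy
Mild: Summit 6/9 = 66.7%, Mercy 5/6 = 83.3% → Mercy
Moderate: Summit 11/21 = 52.4%, Mercy 17/44 = 38.6% → Summit
Overall: Summit 31/237 = 13.1%, Mercy 55/226 = 24.3% → Mercy
Neither sweeps: Summit wins 1 of 4 groups, Mercy wins 3. Mercy wins overall but not every group — no Simpson reversal.

No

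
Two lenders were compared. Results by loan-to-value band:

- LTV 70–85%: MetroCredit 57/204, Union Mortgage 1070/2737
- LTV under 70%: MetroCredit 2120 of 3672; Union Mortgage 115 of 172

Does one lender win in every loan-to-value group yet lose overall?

LTV 70–85%: MetroCredit 57/204 = 27.9%, Union Mortgage 1070/2737 = 39.1% → Union Mortgage
LTV under 70%: MetroCredit 2120/3672 = 57.7%, Union Mortgage 115/172 = 66.9% → Union Mortgage
Overall: MetroCredit 2177/3876 = 56.2%, Union Mortgage 1185/2909 = 40.7% → MetroCredit
Union Mortgage wins each loan-to-value group but MetroCredit wins overall — the comparison reverses. Union Mortgage's loans skew toward LTV 70–85%, which has a lower base rate.

Yes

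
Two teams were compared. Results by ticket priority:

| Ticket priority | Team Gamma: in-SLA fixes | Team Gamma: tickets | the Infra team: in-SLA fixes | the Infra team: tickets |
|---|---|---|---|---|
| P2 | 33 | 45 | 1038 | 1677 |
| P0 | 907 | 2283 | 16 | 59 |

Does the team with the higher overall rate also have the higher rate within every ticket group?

No

P2: Team Gamma 33/45 = 73.3%, the Infra team 1038/1677 = 61.9% → Team Gamma
P0: Team Gamma 907/2283 = 39.7%, the Infra team 16/59 = 27.1% → Team Gamma
Overall: Team Gamma 940/2328 = 40.4%, the Infra team 1054/1736 = 60.7% → the Infra team
Team Gamma wins each ticket group but the Infra team wins overall — the comparison reverses. Team Gamma's tickets skew toward P0, which has a lower base rate.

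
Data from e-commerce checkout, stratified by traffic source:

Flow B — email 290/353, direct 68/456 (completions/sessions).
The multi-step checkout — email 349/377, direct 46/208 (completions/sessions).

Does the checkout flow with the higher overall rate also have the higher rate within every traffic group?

Email: Flow B 290/353 = 82.2%, the multi-step checkout 349/377 = 92.6% → the multi-step checkout
Direct: Flow B 68/456 = 14.9%, the multi-step checkout 46/208 = 22.1% → the multi-step checkout
Overall: Flow B 358/809 = 44.3%, the multi-step checkout 395/585 = 67.5% → the multi-step checkout
The multi-step checkout wins overall and in every traffic group — no reversal.

Yes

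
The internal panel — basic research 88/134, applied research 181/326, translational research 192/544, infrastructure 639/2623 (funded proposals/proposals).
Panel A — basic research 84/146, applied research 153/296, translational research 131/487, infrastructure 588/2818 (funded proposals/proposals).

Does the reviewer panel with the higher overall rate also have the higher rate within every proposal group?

Basic research: the internal panel 88/134 = 65.7%, Panel A 84/146 = 57.5% → the internal panel
Applied research: the internal panel 181/326 = 55.5%, Panel A 153/296 = 51.7% → the internal panel
Translational research: the internal panel 192/544 = 35.3%, Panel A 131/487 = 26.9% → the internal panel
Infrastructure: the internal panel 639/2623 = 24.4%, Panel A 588/2818 = 20.9% → the internal panel
Overall: the internal panel 1100/3627 = 30.3%, Panel A 956/3747 = 25.5% → the internal panel
The internal panel wins overall and in every proposal group — no reversal.

Yes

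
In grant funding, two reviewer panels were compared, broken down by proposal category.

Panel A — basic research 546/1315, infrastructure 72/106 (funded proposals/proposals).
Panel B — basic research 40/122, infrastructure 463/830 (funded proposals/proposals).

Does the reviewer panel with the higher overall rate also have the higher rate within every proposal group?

No

Basic research: Panel A 546/1315 = 41.5%, Panel B 40/122 = 32.8% → Panel A
Infrastructure: Panel A 72/106 = 67.9%, Panel B 463/830 = 55.8% → Panel A
Overall: Panel A 618/1421 = 43.5%, Panel B 503/952 = 52.8% → Panel B
Panel A wins each proposal group but Panel B wins overall — the comparison reverses. Panel A's proposals skew toward basic research, which has a lower base rate.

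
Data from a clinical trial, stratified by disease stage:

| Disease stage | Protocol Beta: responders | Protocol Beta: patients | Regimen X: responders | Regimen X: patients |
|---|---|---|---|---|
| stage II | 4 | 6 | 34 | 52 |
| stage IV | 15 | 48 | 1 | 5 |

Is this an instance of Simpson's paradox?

Stage II: Protocol Beta 4/6 = 66.7%, Regimen X 34/52 = 65.4% → Protocol Beta
Stage IV: Protocol Beta 15/48 = 31.2%, Regimen X 1/5 = 20.0% → Protocol Beta
Overall: Protocol Beta 19/54 = 35.2%, Regimen X 35/57 = 61.4% → Regimen X
Protocol Beta wins each disease group but Regimen X wins overall — the comparison reverses. Protocol Beta's patients skew toward stage IV, which has a lower base rate.

Yes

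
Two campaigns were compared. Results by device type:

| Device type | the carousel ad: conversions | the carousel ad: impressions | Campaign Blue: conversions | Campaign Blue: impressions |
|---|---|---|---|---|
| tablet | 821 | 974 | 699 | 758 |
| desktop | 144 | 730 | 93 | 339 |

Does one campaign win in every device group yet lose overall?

No

Tablet: the carousel ad 821/974 = 84.3%, Campaign Blue 699/758 = 92.2% → Campaign Blue
Desktop: the carousel ad 144/730 = 19.7%, Campaign Blue 93/339 = 27.4% → Campaign Blue
Overall: the carousel ad 965/1704 = 56.6%, Campaign Blue 792/1097 = 72.2% → Campaign Blue
Campaign Blue wins overall and in every device group — no reversal.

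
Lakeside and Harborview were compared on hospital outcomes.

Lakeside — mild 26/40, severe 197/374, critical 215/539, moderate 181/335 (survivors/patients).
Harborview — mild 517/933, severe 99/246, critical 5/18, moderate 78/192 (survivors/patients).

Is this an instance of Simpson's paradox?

Yes

Mild: Lakeside 26/40 = 65.0%, Harborview 517/933 = 55.4% → Lakeside
Severe: Lakeside 197/374 = 52.7%, Harborview 99/246 = 40.2% → Lakeside
Critical: Lakeside 215/539 = 39.9%, Harborview 5/18 = 27.8% → Lakeside
Moderate: Lakeside 181/335 = 54.0%, Harborview 78/192 = 40.6% → Lakeside
Overall: Lakeside 619/1288 = 48.1%, Harborview 699/1389 = 50.3% → Harborview
Lakeside wins each case group but Harborview wins overall — the comparison reverses. Lakeside's patients skew toward critical, which has a lower base rate.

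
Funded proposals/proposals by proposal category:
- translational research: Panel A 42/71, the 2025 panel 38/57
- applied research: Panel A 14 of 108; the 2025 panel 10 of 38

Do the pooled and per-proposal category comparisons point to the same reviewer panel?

Translational research: Panel A 42/71 = 59.2%, the 2025 panel 38/57 = 66.7% → the 2025 panel
Applied research: Panel A 14/108 = 13.0%, the 2025 panel 10/38 = 26.3% → the 2025 panel
Overall: Panel A 56/179 = 31.3%, the 2025 panel 48/95 = 50.5% → the 2025 panel
The 2025 panel wins overall and in every proposal group — no reversal.

Yes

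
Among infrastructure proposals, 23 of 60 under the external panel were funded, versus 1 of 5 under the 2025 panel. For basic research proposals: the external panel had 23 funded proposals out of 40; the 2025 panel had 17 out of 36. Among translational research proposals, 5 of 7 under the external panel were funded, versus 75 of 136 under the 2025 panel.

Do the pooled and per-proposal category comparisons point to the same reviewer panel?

Infrastructure: the external panel 23/60 = 38.3%, the 2025 panel 1/5 = 20.0% → the external panel
Basic research: the external panel 23/40 = 57.5%, the 2025 panel 17/36 = 47.2% → the external panel
Translational research: the external panel 5/7 = 71.4%, the 2025 panel 75/136 = 55.1% → the external panel
Overall: the external panel 51/107 = 47.7%, the 2025 panel 93/177 = 52.5% → the 2025 panel
The external panel wins each proposal group but the 2025 panel wins overall — the comparison reverses. The external panel's proposals skew toward infrastructure, which has a lower base rate.

No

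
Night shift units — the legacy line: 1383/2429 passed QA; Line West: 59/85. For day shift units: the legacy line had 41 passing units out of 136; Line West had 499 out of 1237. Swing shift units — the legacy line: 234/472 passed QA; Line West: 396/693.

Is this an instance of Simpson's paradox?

Yes

Night shift: the legacy line 1383/2429 = 56.9%, Line West 59/85 = 69.4% → Line West
Day shift: the legacy line 41/136 = 30.1%, Line West 499/1237 = 40.3% → Line West
Swing shift: the legacy line 234/472 = 49.6%, Line West 396/693 = 57.1% → Line West
Overall: the legacy line 1658/3037 = 54.6%, Line West 954/2015 = 47.3% → the legacy line
Line West wins each shift group but the legacy line wins overall — the comparison reverses. Line West's units skew toward day shift, which has a lower base rate.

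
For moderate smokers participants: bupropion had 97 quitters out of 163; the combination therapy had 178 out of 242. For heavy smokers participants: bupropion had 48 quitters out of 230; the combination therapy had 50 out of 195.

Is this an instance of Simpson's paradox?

Moderate smokers: bupropion 97/163 = 59.5%, the combination therapy 178/242 = 73.6% → the combination therapy
Heavy smokers: bupropion 48/230 = 20.9%, the combination therapy 50/195 = 25.6% → the combination therapy
Overall: bupropion 145/393 = 36.9%, the combination therapy 228/437 = 52.2% → the combination therapy
The combination therapy wins overall and in every dependence group — no reversal.

No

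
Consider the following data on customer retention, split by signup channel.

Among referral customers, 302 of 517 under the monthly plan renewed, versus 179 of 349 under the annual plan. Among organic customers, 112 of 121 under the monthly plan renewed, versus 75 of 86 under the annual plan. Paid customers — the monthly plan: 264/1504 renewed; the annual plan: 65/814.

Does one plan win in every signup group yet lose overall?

Referral: the monthly plan 302/517 = 58.4%, the annual plan 179/349 = 51.3% → the monthly plan
Organic: the monthly plan 112/121 = 92.6%, the annual plan 75/86 = 87.2% → the monthly plan
Paid: the monthly plan 264/1504 = 17.6%, the annual plan 65/814 = 8.0% → the monthly plan
Overall: the monthly plan 678/2142 = 31.7%, the annual plan 319/1249 = 25.5% → the monthly plan
The monthly plan wins overall and in every signup group — no reversal.

No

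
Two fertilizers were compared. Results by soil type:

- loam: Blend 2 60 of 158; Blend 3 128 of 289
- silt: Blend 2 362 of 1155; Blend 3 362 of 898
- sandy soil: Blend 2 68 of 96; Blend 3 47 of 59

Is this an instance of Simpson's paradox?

No

Loam: Blend 2 60/158 = 38.0%, Blend 3 128/289 = 44.3% → Blend 3
Silt: Blend 2 362/1155 = 31.3%, Blend 3 362/898 = 40.3% → Blend 3
Sandy soil: Blend 2 68/96 = 70.8%, Blend 3 47/59 = 79.7% → Blend 3
Overall: Blend 2 490/1409 = 34.8%, Blend 3 537/1246 = 43.1% → Blend 3
Blend 3 wins overall and in every soil group — no reversal.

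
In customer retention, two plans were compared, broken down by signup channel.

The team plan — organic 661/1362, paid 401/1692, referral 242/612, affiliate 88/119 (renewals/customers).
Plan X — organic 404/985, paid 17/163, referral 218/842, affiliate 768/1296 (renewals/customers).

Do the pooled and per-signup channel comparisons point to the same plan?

No

Organic: the team plan 661/1362 = 48.5%, Plan X 404/985 = 41.0% → the team plan
Paid: the team plan 401/1692 = 23.7%, Plan X 17/163 = 10.4% → the team plan
Referral: the team plan 242/612 = 39.5%, Plan X 218/842 = 25.9% → the team plan
Affiliate: the team plan 88/119 = 73.9%, Plan X 768/1296 = 59.3% → the team plan
Overall: the team plan 1392/3785 = 36.8%, Plan X 1407/3286 = 42.8% → Plan X
The team plan wins each signup group but Plan X wins overall — the comparison reverses. The team plan's customers skew toward paid, which has a lower base rate.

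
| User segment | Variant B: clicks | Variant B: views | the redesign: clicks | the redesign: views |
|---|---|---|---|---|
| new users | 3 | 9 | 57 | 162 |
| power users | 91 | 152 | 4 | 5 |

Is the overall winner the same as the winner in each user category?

New users: Variant B 3/9 = 33.3%, the redesign 57/162 = 35.2% → the redesign
Power users: Variant B 91/152 = 59.9%, the redesign 4/5 = 80.0% → the redesign
Overall: Variant B 94/161 = 58.4%, the redesign 61/167 = 36.5% → Variant B
The redesign wins each user group but Variant B wins overall — the comparison reverses. The redesign's views skew toward new users, which has a lower base rate.

No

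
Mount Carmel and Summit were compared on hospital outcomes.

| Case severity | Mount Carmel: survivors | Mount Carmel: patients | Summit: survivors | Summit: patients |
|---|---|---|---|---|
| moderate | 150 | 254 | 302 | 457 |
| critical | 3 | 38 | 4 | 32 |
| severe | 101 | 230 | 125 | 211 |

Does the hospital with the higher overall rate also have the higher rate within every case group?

Moderate: Mount Carmel 150/254 = 59.1%, Summit 302/457 = 66.1% → Summit
Critical: Mount Carmel 3/38 = 7.9%, Summit 4/32 = 12.5% → Summit
Severe: Mount Carmel 101/230 = 43.9%, Summit 125/211 = 59.2% → Summit
Overall: Mount Carmel 254/522 = 48.7%, Summit 431/700 = 61.6% → Summit
Summit wins overall and in every case group — no reversal.

Yes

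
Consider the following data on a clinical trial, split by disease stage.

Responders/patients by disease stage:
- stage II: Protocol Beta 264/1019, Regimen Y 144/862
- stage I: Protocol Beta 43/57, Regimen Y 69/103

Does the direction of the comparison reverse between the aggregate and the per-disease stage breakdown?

Stage II: Protocol Beta 264/1019 = 25.9%, Regimen Y 144/862 = 16.7% → Protocol Beta
Stage I: Protocol Beta 43/57 = 75.4%, Regimen Y 69/103 = 67.0% → Protocol Beta
Overall: Protocol Beta 307/1076 = 28.5%, Regimen Y 213/965 = 22.1% → Protocol Beta
Protocol Beta wins overall and in every disease group — no reversal.

No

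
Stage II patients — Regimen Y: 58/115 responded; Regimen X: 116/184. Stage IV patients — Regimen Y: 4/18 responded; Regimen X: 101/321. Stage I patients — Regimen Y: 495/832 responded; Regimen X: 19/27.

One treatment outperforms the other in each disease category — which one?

Regimen X

Stage II: Regimen Y 58/115 = 50.4%, Regimen X 116/184 = 63.0% → Regimen X
Stage IV: Regimen Y 4/18 = 22.2%, Regimen X 101/321 = 31.5% → Regimen X
Stage I: Regimen Y 495/832 = 59.5%, Regimen X 19/27 = 70.4% → Regimen X
Regimen X has the higher rate in all 3 groups.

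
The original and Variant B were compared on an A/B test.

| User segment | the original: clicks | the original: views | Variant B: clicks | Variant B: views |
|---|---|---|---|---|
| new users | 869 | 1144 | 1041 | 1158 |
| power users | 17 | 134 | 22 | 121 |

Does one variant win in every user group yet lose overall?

No

New users: the original 869/1144 = 76.0%, Variant B 1041/1158 = 89.9% → Variant B
Power users: the original 17/134 = 12.7%, Variant B 22/121 = 18.2% → Variant B
Overall: the original 886/1278 = 69.3%, Variant B 1063/1279 = 83.1% → Variant B
Variant B wins overall and in every user group — no reversal.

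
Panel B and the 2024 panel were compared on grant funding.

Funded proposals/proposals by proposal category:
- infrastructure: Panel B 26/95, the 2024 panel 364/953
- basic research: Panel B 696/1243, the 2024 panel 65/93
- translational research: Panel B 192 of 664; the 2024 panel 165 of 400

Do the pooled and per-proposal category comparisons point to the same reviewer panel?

No

Infrastructure: Panel B 26/95 = 27.4%, the 2024 panel 364/953 = 38.2% → the 2024 panel
Basic research: Panel B 696/1243 = 56.0%, the 2024 panel 65/93 = 69.9% → the 2024 panel
Translational research: Panel B 192/664 = 28.9%, the 2024 panel 165/400 = 41.2% → the 2024 panel
Overall: Panel B 914/2002 = 45.7%, the 2024 panel 594/1446 = 41.1% → Panel B
The 2024 panel wins each proposal group but Panel B wins overall — the comparison reverses. The 2024 panel's proposals skew toward infrastructure, which has a lower base rate.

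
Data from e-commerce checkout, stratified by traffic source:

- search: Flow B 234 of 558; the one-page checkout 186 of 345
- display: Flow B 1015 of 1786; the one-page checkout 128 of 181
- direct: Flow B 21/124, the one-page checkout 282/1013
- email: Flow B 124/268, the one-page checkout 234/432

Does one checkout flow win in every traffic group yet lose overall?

Search: Flow B 234/558 = 41.9%, the one-page checkout 186/345 = 53.9% → the one-page checkout
Display: Flow B 1015/1786 = 56.8%, the one-page checkout 128/181 = 70.7% → the one-page checkout
Direct: Flow B 21/124 = 16.9%, the one-page checkout 282/1013 = 27.8% → the one-page checkout
Email: Flow B 124/268 = 46.3%, the one-page checkout 234/432 = 54.2% → the one-page checkout
Overall: Flow B 1394/2736 = 51.0%, the one-page checkout 830/1971 = 42.1% → Flow B
The one-page checkout wins each traffic group but Flow B wins overall — the comparison reverses. The one-page checkout's sessions skew toward direct, which has a lower base rate.

Yes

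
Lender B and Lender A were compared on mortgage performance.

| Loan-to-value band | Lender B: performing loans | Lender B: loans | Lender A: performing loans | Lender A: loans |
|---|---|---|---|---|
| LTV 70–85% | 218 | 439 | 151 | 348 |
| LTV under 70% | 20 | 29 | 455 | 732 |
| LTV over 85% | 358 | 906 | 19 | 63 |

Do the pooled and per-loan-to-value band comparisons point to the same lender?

No

LTV 70–85%: Lender B 218/439 = 49.7%, Lender A 151/348 = 43.4% → Lender B
LTV under 70%: Lender B 20/29 = 69.0%, Lender A 455/732 = 62.2% → Lender B
LTV over 85%: Lender B 358/906 = 39.5%, Lender A 19/63 = 30.2% → Lender B
Overall: Lender B 596/1374 = 43.4%, Lender A 625/1143 = 54.7% → Lender A
Lender B wins each loan-to-value group but Lender A wins overall — the comparison reverses. Lender B's loans skew toward LTV over 85%, which has a lower base rate.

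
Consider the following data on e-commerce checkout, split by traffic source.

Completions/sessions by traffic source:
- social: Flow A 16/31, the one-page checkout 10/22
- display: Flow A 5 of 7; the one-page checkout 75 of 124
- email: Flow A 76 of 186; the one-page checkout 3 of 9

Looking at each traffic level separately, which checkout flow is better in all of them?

Social: Flow A 16/31 = 51.6%, the one-page checkout 10/22 = 45.5% → Flow A
Display: Flow A 5/7 = 71.4%, the one-page checkout 75/124 = 60.5% → Flow A
Email: Flow A 76/186 = 40.9%, the one-page checkout 3/9 = 33.3% → Flow A
Flow A has the higher rate in all 3 groups.

Flow A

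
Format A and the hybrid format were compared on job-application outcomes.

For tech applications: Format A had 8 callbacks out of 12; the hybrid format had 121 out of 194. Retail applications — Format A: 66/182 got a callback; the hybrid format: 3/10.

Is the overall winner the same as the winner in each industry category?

Tech: Format A 8/12 = 66.7%, the hybrid format 121/194 = 62.4% → Format A
Retail: Format A 66/182 = 36.3%, the hybrid format 3/10 = 30.0% → Format A
Overall: Format A 74/194 = 38.1%, the hybrid format 124/204 = 60.8% → the hybrid format
Format A wins each industry group but the hybrid format wins overall — the comparison reverses. Format A's applications skew toward retail, which has a lower base rate.

No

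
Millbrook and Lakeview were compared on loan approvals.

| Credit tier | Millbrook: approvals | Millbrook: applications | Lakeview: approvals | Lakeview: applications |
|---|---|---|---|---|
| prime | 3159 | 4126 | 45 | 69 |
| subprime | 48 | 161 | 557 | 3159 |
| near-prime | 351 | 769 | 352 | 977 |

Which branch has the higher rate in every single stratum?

Millbrook

Prime: Millbrook 3159/4126 = 76.6%, Lakeview 45/69 = 65.2% → Millbrook
Subprime: Millbrook 48/161 = 29.8%, Lakeview 557/3159 = 17.6% → Millbrook
Near-prime: Millbrook 351/769 = 45.6%, Lakeview 352/977 = 36.0% → Millbrook
Millbrook has the higher rate in all 3 groups.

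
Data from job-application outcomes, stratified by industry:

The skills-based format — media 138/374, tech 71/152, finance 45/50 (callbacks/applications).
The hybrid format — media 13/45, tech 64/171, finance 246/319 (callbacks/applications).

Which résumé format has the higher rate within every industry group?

the skills-based format

Media: the skills-based format 138/374 = 36.9%, the hybrid format 13/45 = 28.9% → the skills-based format
Tech: the skills-based format 71/152 = 46.7%, the hybrid format 64/171 = 37.4% → the skills-based format
Finance: the skills-based format 45/50 = 90.0%, the hybrid format 246/319 = 77.1% → the skills-based format
The skills-based format has the higher rate in all 3 groups.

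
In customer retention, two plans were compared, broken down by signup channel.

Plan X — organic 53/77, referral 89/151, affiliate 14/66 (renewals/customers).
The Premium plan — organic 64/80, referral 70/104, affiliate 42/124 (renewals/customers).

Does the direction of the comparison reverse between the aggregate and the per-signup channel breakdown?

Organic: Plan X 53/77 = 68.8%, the Premium plan 64/80 = 80.0% → the Premium plan
Referral: Plan X 89/151 = 58.9%, the Premium plan 70/104 = 67.3% → the Premium plan
Affiliate: Plan X 14/66 = 21.2%, the Premium plan 42/124 = 33.9% → the Premium plan
Overall: Plan X 156/294 = 53.1%, the Premium plan 176/308 = 57.1% → the Premium plan
The Premium plan wins overall and in every signup group — no reversal.

No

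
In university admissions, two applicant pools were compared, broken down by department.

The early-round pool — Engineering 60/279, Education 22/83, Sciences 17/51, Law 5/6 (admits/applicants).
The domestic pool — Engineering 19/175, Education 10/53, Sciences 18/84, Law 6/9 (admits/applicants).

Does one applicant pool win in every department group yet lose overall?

Engineering: the early-round pool 60/279 = 21.5%, the domestic pool 19/175 = 10.9% → the early-round pool
Education: the early-round pool 22/83 = 26.5%, the domestic pool 10/53 = 18.9% → the early-round pool
Sciences: the early-round pool 17/51 = 33.3%, the domestic pool 18/84 = 21.4% → the early-round pool
Law: the early-round pool 5/6 = 83.3%, the domestic pool 6/9 = 66.7% → the early-round pool
Overall: the early-round pool 104/419 = 24.8%, the domestic pool 53/321 = 16.5% → the early-round pool
The early-round pool wins overall and in every department group — no reversal.

No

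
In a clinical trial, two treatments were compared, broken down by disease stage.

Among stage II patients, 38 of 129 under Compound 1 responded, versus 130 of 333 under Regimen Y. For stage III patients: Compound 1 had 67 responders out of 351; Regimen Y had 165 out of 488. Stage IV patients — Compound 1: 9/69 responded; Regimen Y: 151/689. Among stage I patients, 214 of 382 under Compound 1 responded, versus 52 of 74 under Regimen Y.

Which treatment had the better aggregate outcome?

Stage II: Compound 1 38/129 = 29.5%, Regimen Y 130/333 = 39.0% → Regimen Y
Stage III: Compound 1 67/351 = 19.1%, Regimen Y 165/488 = 33.8% → Regimen Y
Stage IV: Compound 1 9/69 = 13.0%, Regimen Y 151/689 = 21.9% → Regimen Y
Stage I: Compound 1 214/382 = 56.0%, Regimen Y 52/74 = 70.3% → Regimen Y
Overall: Compound 1 328/931 = 35.2%, Regimen Y 498/1584 = 31.4% → Compound 1
(Regimen Y wins every disease group but Compound 1 wins overall — Regimen Y's patients skew toward the low-rate stage IV group.)

Compound 1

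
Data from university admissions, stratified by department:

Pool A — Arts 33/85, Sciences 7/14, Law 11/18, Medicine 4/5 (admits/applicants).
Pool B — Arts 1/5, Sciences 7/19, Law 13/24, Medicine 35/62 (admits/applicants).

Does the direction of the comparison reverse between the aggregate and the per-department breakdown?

Arts: Pool A 33/85 = 38.8%, Pool B 1/5 = 20.0% → Pool A
Sciences: Pool A 7/14 = 50.0%, Pool B 7/19 = 36.8% → Pool A
Law: Pool A 11/18 = 61.1%, Pool B 13/24 = 54.2% → Pool A
Medicine: Pool A 4/5 = 80.0%, Pool B 35/62 = 56.5% → Pool A
Overall: Pool A 55/122 = 45.1%, Pool B 56/110 = 50.9% → Pool B
Pool A wins each department group but Pool B wins overall — the comparison reverses. Pool A's applicants skew toward Arts, which has a lower base rate.

Yes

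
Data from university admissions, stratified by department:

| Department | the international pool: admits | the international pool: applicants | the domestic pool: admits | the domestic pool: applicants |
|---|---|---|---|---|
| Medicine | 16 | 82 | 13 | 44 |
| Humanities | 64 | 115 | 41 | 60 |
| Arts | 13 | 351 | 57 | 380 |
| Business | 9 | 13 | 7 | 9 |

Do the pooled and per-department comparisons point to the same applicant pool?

Medicine: the international pool 16/82 = 19.5%, the domestic pool 13/44 = 29.5% → the domestic pool
Humanities: the international pool 64/115 = 55.7%, the domestic pool 41/60 = 68.3% → the domestic pool
Arts: the international pool 13/351 = 3.7%, the domestic pool 57/380 = 15.0% → the domestic pool
Business: the international pool 9/13 = 69.2%, the domestic pool 7/9 = 77.8% → the domestic pool
Overall: the international pool 102/561 = 18.2%, the domestic pool 118/493 = 23.9% → the domestic pool
The domestic pool wins overall and in every department group — no reversal.

Yes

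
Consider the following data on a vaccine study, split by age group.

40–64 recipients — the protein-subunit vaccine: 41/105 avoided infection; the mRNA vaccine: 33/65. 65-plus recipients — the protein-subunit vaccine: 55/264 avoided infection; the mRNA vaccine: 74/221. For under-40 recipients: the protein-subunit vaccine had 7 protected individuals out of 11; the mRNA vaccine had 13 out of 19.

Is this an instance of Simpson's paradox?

No

40–64: the protein-subunit vaccine 41/105 = 39.0%, the mRNA vaccine 33/65 = 50.8% → the mRNA vaccine
65-plus: the protein-subunit vaccine 55/264 = 20.8%, the mRNA vaccine 74/221 = 33.5% → the mRNA vaccine
Under-40: the protein-subunit vaccine 7/11 = 63.6%, the mRNA vaccine 13/19 = 68.4% → the mRNA vaccine
Overall: the protein-subunit vaccine 103/380 = 27.1%, the mRNA vaccine 120/305 = 39.3% → the mRNA vaccine
The mRNA vaccine wins overall and in every age group — no reversal.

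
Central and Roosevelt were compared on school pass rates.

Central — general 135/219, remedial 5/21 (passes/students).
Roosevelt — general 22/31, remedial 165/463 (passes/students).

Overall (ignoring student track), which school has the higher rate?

General: Central 135/219 = 61.6%, Roosevelt 22/31 = 71.0% → Roosevelt
Remedial: Central 5/21 = 23.8%, Roosevelt 165/463 = 35.6% → Roosevelt
Overall: Central 140/240 = 58.3%, Roosevelt 187/494 = 37.9% → Central
(Roosevelt wins every student group but Central wins overall — Roosevelt's students skew toward the low-rate remedial group.)

Central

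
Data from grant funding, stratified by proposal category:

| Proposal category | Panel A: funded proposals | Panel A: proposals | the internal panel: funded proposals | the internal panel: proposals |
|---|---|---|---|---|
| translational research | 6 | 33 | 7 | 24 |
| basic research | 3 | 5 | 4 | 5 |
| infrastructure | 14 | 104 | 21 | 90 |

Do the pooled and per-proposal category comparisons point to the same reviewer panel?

Yes

Translational research: Panel A 6/33 = 18.2%, the internal panel 7/24 = 29.2% → the internal panel
Basic research: Panel A 3/5 = 60.0%, the internal panel 4/5 = 80.0% → the internal panel
Infrastructure: Panel A 14/104 = 13.5%, the internal panel 21/90 = 23.3% → the internal panel
Overall: Panel A 23/142 = 16.2%, the internal panel 32/119 = 26.9% → the internal panel
The internal panel wins overall and in every proposal group — no reversal.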